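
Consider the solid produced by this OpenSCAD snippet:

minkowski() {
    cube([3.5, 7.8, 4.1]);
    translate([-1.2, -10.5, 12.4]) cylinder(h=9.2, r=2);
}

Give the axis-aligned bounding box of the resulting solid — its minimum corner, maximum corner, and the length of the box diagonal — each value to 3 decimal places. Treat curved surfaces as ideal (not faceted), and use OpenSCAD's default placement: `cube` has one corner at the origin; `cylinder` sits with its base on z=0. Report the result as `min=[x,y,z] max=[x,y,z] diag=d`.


min=[-3.200,-12.500,12.400] max=[4.300,-0.700,25.700] diag=19.297

A = translate([-1.2, -10.5, 12.4]) cylinder(h=9.2, r=2) → bbox [-3.2,-12.5,12.4] .. [0.8,-8.5,21.6]
B = cube([3.5, 7.8, 4.1]) → bbox [0,0,0] .. [3.5,7.8,4.1]
lo = A.lo+B.lo = [-3.2+0, -12.5+0, 12.4+0] = [-3.200,-12.500,12.400]
hi = A.hi+B.hi = [0.8+3.5, -8.5+7.8, 21.6+4.1] = [4.300,-0.700,25.700]
diag = √(7.5²+11.8²+13.3²) = √372.38 = 19.297


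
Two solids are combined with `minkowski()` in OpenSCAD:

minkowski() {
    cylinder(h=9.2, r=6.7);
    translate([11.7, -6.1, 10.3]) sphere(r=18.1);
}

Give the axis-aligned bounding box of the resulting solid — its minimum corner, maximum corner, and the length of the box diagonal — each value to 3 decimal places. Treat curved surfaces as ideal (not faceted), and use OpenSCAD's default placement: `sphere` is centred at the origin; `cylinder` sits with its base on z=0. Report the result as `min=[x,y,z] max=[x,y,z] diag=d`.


A = translate([11.7, -6.1, 10.3]) sphere(r=18.1) → bbox [-6.4,-24.2,-7.8] .. [29.8,12,28.4]
B = cylinder(h=9.2, r=6.7) → bbox [-6.7,-6.7,0] .. [6.7,6.7,9.2]
lo = A.lo+B.lo = [-6.4-6.7, -24.2-6.7, -7.8+0] = [-13.100,-30.900,-7.800]
hi = A.hi+B.hi = [29.8+6.7, 12+6.7, 28.4+9.2] = [36.500,18.700,37.600]
diag = √(49.6²+49.6²+45.4²) = √6981.48 = 83.555

min=[-13.100,-30.900,-7.800] max=[36.500,18.700,37.600] diag=83.555


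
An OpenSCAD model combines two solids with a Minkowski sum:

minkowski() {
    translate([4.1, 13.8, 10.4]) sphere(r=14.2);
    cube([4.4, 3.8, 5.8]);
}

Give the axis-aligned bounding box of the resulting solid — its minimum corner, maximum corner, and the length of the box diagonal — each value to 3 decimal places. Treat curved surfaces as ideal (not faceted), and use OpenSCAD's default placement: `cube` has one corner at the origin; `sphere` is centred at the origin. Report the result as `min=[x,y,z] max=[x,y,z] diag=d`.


min=[-10.100,-0.400,-3.800] max=[22.700,31.800,30.400] diag=57.292

A = translate([4.1, 13.8, 10.4]) sphere(r=14.2) → bbox [-10.1,-0.4,-3.8] .. [18.3,28,24.6]
B = cube([4.4, 3.8, 5.8]) → bbox [0,0,0] .. [4.4,3.8,5.8]
lo = A.lo+B.lo = [-10.1+0, -0.4+0, -3.8+0] = [-10.100,-0.400,-3.800]
hi = A.hi+B.hi = [18.3+4.4, 28+3.8, 24.6+5.8] = [22.700,31.800,30.400]
diag = √(32.8²+32.2²+34.2²) = √3282.32 = 57.292


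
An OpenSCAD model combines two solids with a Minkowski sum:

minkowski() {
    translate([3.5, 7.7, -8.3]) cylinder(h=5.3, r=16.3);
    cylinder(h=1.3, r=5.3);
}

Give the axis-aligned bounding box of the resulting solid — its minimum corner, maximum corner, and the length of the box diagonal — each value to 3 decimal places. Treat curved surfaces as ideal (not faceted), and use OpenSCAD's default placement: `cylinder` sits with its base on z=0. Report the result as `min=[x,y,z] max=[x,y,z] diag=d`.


min=[-18.100,-13.900,-8.300] max=[25.100,29.300,-1.700] diag=61.449

A = translate([3.5, 7.7, -8.3]) cylinder(h=5.3, r=16.3) → bbox [-12.8,-8.6,-8.3] .. [19.8,24,-3]
B = cylinder(h=1.3, r=5.3) → bbox [-5.3,-5.3,0] .. [5.3,5.3,1.3]
lo = A.lo+B.lo = [-12.8-5.3, -8.6-5.3, -8.3+0] = [-18.100,-13.900,-8.300]
hi = A.hi+B.hi = [19.8+5.3, 24+5.3, -3+1.3] = [25.100,29.300,-1.700]
diag = √(43.2²+43.2²+6.6²) = √3776.04 = 61.449


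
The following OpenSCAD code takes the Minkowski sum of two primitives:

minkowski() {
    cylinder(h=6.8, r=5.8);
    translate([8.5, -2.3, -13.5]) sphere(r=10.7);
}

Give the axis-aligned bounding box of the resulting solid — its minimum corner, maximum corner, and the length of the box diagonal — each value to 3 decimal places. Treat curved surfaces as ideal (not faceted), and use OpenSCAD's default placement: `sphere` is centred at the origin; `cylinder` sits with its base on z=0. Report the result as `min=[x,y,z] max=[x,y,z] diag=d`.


A = translate([8.5, -2.3, -13.5]) sphere(r=10.7) → bbox [-2.2,-13,-24.2] .. [19.2,8.4,-2.8]
B = cylinder(h=6.8, r=5.8) → bbox [-5.8,-5.8,0] .. [5.8,5.8,6.8]
lo = A.lo+B.lo = [-2.2-5.8, -13-5.8, -24.2+0] = [-8.000,-18.800,-24.200]
hi = A.hi+B.hi = [19.2+5.8, 8.4+5.8, -2.8+6.8] = [25.000,14.200,4.000]
diag = √(33²+33²+28.2²) = √2973.24 = 54.527

min=[-8.000,-18.800,-24.200] max=[25.000,14.200,4.000] diag=54.527


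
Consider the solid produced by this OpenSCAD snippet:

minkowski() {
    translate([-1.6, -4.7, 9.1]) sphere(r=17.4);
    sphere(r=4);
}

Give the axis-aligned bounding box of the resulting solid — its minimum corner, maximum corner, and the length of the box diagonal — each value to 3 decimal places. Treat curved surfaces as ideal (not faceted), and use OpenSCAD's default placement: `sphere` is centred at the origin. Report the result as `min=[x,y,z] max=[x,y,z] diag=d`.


A = translate([-1.6, -4.7, 9.1]) sphere(r=17.4) → bbox [-19,-22.1,-8.3] .. [15.8,12.7,26.5]
B = sphere(r=4) → bbox [-4,-4,-4] .. [4,4,4]
lo = A.lo+B.lo = [-19-4, -22.1-4, -8.3-4] = [-23.000,-26.100,-12.300]
hi = A.hi+B.hi = [15.8+4, 12.7+4, 26.5+4] = [19.800,16.700,30.500]
diag = √(42.8²+42.8²+42.8²) = √5495.52 = 74.132

min=[-23.000,-26.100,-12.300] max=[19.800,16.700,30.500] diag=74.132


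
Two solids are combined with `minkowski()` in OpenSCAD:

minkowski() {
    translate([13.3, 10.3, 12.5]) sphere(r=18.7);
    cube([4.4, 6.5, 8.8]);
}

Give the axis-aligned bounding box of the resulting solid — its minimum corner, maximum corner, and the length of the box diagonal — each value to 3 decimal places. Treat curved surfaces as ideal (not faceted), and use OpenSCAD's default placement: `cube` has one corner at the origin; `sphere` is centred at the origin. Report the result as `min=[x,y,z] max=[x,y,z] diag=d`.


A = translate([13.3, 10.3, 12.5]) sphere(r=18.7) → bbox [-5.4,-8.4,-6.2] .. [32,29,31.2]
B = cube([4.4, 6.5, 8.8]) → bbox [0,0,0] .. [4.4,6.5,8.8]
lo = A.lo+B.lo = [-5.4+0, -8.4+0, -6.2+0] = [-5.400,-8.400,-6.200]
hi = A.hi+B.hi = [32+4.4, 29+6.5, 31.2+8.8] = [36.400,35.500,40.000]
diag = √(41.8²+43.9²+46.2²) = √5808.89 = 76.216

min=[-5.400,-8.400,-6.200] max=[36.400,35.500,40.000] diag=76.216


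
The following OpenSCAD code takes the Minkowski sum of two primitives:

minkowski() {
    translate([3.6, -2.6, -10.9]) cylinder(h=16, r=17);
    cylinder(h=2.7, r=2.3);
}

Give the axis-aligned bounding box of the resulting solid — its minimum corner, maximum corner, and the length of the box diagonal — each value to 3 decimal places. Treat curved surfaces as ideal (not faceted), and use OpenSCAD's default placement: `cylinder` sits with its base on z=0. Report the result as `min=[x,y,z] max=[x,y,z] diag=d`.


min=[-15.700,-21.900,-10.900] max=[22.900,16.700,7.800] diag=57.703

A = translate([3.6, -2.6, -10.9]) cylinder(h=16, r=17) → bbox [-13.4,-19.6,-10.9] .. [20.6,14.4,5.1]
B = cylinder(h=2.7, r=2.3) → bbox [-2.3,-2.3,0] .. [2.3,2.3,2.7]
lo = A.lo+B.lo = [-13.4-2.3, -19.6-2.3, -10.9+0] = [-15.700,-21.900,-10.900]
hi = A.hi+B.hi = [20.6+2.3, 14.4+2.3, 5.1+2.7] = [22.900,16.700,7.800]
diag = √(38.6²+38.6²+18.7²) = √3329.61 = 57.703


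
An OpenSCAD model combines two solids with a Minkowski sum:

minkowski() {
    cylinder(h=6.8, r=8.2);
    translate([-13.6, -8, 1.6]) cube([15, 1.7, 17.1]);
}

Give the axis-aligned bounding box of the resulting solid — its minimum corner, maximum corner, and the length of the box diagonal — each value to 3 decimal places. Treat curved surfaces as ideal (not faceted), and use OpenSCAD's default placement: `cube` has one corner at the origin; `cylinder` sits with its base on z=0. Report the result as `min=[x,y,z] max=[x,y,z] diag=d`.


A = translate([-13.6, -8, 1.6]) cube([15, 1.7, 17.1]) → bbox [-13.6,-8,1.6] .. [1.4,-6.3,18.7]
B = cylinder(h=6.8, r=8.2) → bbox [-8.2,-8.2,0] .. [8.2,8.2,6.8]
lo = A.lo+B.lo = [-13.6-8.2, -8-8.2, 1.6+0] = [-21.800,-16.200,1.600]
hi = A.hi+B.hi = [1.4+8.2, -6.3+8.2, 18.7+6.8] = [9.600,1.900,25.500]
diag = √(31.4²+18.1²+23.9²) = √1884.78 = 43.414

min=[-21.800,-16.200,1.600] max=[9.600,1.900,25.500] diag=43.414


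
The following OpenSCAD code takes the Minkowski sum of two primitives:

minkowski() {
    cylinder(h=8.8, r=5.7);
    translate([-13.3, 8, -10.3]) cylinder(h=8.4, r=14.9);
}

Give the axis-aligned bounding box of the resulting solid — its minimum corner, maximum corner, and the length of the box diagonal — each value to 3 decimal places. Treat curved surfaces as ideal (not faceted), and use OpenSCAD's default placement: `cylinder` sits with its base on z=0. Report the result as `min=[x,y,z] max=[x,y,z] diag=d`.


A = translate([-13.3, 8, -10.3]) cylinder(h=8.4, r=14.9) → bbox [-28.2,-6.9,-10.3] .. [1.6,22.9,-1.9]
B = cylinder(h=8.8, r=5.7) → bbox [-5.7,-5.7,0] .. [5.7,5.7,8.8]
lo = A.lo+B.lo = [-28.2-5.7, -6.9-5.7, -10.3+0] = [-33.900,-12.600,-10.300]
hi = A.hi+B.hi = [1.6+5.7, 22.9+5.7, -1.9+8.8] = [7.300,28.600,6.900]
diag = √(41.2²+41.2²+17.2²) = √3690.72 = 60.751

min=[-33.900,-12.600,-10.300] max=[7.300,28.600,6.900] diag=60.751


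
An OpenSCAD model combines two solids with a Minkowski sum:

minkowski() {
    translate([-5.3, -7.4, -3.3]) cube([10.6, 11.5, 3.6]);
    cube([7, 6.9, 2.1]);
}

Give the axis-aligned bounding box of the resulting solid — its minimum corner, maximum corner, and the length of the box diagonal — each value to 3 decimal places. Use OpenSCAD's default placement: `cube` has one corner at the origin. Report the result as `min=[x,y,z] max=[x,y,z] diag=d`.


min=[-5.300,-7.400,-3.300] max=[12.300,11.000,2.400] diag=26.092

A = translate([-5.3, -7.4, -3.3]) cube([10.6, 11.5, 3.6]) → bbox [-5.3,-7.4,-3.3] .. [5.3,4.1,0.3]
B = cube([7, 6.9, 2.1]) → bbox [0,0,0] .. [7,6.9,2.1]
lo = A.lo+B.lo = [-5.3+0, -7.4+0, -3.3+0] = [-5.300,-7.400,-3.300]
hi = A.hi+B.hi = [5.3+7, 4.1+6.9, 0.3+2.1] = [12.300,11.000,2.400]
diag = √(17.6²+18.4²+5.7²) = √680.81 = 26.092


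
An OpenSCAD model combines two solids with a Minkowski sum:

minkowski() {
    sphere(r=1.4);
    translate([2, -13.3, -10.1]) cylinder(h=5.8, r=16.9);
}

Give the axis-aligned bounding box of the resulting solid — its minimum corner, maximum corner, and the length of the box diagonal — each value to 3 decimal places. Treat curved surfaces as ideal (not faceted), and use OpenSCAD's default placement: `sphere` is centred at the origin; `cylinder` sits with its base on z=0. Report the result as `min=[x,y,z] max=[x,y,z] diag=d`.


min=[-16.300,-31.600,-11.500] max=[20.300,5.000,-2.900] diag=52.470

A = translate([2, -13.3, -10.1]) cylinder(h=5.8, r=16.9) → bbox [-14.9,-30.2,-10.1] .. [18.9,3.6,-4.3]
B = sphere(r=1.4) → bbox [-1.4,-1.4,-1.4] .. [1.4,1.4,1.4]
lo = A.lo+B.lo = [-14.9-1.4, -30.2-1.4, -10.1-1.4] = [-16.300,-31.600,-11.500]
hi = A.hi+B.hi = [18.9+1.4, 3.6+1.4, -4.3+1.4] = [20.300,5.000,-2.900]
diag = √(36.6²+36.6²+8.6²) = √2753.08 = 52.470


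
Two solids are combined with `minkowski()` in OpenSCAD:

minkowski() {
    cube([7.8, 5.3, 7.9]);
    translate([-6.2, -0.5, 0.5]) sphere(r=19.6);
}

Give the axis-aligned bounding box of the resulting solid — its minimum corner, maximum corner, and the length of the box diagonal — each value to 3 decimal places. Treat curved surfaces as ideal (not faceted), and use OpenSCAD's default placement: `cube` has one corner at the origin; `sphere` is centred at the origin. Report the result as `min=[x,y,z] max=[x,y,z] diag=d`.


min=[-25.800,-20.100,-19.100] max=[21.200,24.400,28.000] diag=80.048

A = translate([-6.2, -0.5, 0.5]) sphere(r=19.6) → bbox [-25.8,-20.1,-19.1] .. [13.4,19.1,20.1]
B = cube([7.8, 5.3, 7.9]) → bbox [0,0,0] .. [7.8,5.3,7.9]
lo = A.lo+B.lo = [-25.8+0, -20.1+0, -19.1+0] = [-25.800,-20.100,-19.100]
hi = A.hi+B.hi = [13.4+7.8, 19.1+5.3, 20.1+7.9] = [21.200,24.400,28.000]
diag = √(47²+44.5²+47.1²) = √6407.66 = 80.048


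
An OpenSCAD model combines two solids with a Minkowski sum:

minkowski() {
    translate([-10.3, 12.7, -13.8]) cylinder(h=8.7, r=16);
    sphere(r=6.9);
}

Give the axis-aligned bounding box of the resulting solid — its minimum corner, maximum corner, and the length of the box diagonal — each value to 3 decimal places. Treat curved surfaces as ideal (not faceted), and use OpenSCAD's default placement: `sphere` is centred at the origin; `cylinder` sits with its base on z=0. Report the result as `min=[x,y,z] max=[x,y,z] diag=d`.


min=[-33.200,-10.200,-20.700] max=[12.600,35.600,1.800] diag=68.568

A = translate([-10.3, 12.7, -13.8]) cylinder(h=8.7, r=16) → bbox [-26.3,-3.3,-13.8] .. [5.7,28.7,-5.1]
B = sphere(r=6.9) → bbox [-6.9,-6.9,-6.9] .. [6.9,6.9,6.9]
lo = A.lo+B.lo = [-26.3-6.9, -3.3-6.9, -13.8-6.9] = [-33.200,-10.200,-20.700]
hi = A.hi+B.hi = [5.7+6.9, 28.7+6.9, -5.1+6.9] = [12.600,35.600,1.800]
diag = √(45.8²+45.8²+22.5²) = √4701.53 = 68.568


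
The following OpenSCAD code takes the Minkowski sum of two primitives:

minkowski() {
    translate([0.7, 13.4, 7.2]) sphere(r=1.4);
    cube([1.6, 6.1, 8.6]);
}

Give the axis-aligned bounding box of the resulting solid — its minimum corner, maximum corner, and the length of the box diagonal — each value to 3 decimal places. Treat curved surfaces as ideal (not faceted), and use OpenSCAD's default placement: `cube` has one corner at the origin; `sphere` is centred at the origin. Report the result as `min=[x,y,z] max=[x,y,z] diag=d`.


A = translate([0.7, 13.4, 7.2]) sphere(r=1.4) → bbox [-0.7,12,5.8] .. [2.1,14.8,8.6]
B = cube([1.6, 6.1, 8.6]) → bbox [0,0,0] .. [1.6,6.1,8.6]
lo = A.lo+B.lo = [-0.7+0, 12+0, 5.8+0] = [-0.700,12.000,5.800]
hi = A.hi+B.hi = [2.1+1.6, 14.8+6.1, 8.6+8.6] = [3.700,20.900,17.200]
diag = √(4.4²+8.9²+11.4²) = √228.53 = 15.117

min=[-0.700,12.000,5.800] max=[3.700,20.900,17.200] diag=15.117


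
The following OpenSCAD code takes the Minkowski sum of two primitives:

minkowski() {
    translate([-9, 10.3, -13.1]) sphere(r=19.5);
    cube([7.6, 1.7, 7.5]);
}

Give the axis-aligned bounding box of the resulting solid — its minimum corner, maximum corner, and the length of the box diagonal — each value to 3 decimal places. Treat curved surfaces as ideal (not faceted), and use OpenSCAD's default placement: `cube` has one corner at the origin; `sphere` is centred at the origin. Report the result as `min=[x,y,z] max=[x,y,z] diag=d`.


min=[-28.500,-9.200,-32.600] max=[18.100,31.500,13.900] diag=77.397

A = translate([-9, 10.3, -13.1]) sphere(r=19.5) → bbox [-28.5,-9.2,-32.6] .. [10.5,29.8,6.4]
B = cube([7.6, 1.7, 7.5]) → bbox [0,0,0] .. [7.6,1.7,7.5]
lo = A.lo+B.lo = [-28.5+0, -9.2+0, -32.6+0] = [-28.500,-9.200,-32.600]
hi = A.hi+B.hi = [10.5+7.6, 29.8+1.7, 6.4+7.5] = [18.100,31.500,13.900]
diag = √(46.6²+40.7²+46.5²) = √5990.3 = 77.397


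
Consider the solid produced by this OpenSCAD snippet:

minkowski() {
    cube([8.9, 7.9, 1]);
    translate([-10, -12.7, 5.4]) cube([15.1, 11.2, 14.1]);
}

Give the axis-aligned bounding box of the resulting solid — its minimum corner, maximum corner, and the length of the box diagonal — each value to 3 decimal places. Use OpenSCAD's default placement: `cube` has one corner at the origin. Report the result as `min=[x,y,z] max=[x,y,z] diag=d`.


min=[-10.000,-12.700,5.400] max=[14.000,6.400,20.500] diag=34.188

A = translate([-10, -12.7, 5.4]) cube([15.1, 11.2, 14.1]) → bbox [-10,-12.7,5.4] .. [5.1,-1.5,19.5]
B = cube([8.9, 7.9, 1]) → bbox [0,0,0] .. [8.9,7.9,1]
lo = A.lo+B.lo = [-10+0, -12.7+0, 5.4+0] = [-10.000,-12.700,5.400]
hi = A.hi+B.hi = [5.1+8.9, -1.5+7.9, 19.5+1] = [14.000,6.400,20.500]
diag = √(24²+19.1²+15.1²) = √1168.82 = 34.188


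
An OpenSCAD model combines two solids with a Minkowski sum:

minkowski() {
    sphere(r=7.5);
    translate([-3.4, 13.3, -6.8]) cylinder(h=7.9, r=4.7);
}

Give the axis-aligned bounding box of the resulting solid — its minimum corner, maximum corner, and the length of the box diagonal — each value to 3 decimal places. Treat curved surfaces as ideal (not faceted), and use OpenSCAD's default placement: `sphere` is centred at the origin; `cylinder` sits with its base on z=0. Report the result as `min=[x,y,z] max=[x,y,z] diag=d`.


min=[-15.600,1.100,-14.300] max=[8.800,25.500,8.600] diag=41.414

A = translate([-3.4, 13.3, -6.8]) cylinder(h=7.9, r=4.7) → bbox [-8.1,8.6,-6.8] .. [1.3,18,1.1]
B = sphere(r=7.5) → bbox [-7.5,-7.5,-7.5] .. [7.5,7.5,7.5]
lo = A.lo+B.lo = [-8.1-7.5, 8.6-7.5, -6.8-7.5] = [-15.600,1.100,-14.300]
hi = A.hi+B.hi = [1.3+7.5, 18+7.5, 1.1+7.5] = [8.800,25.500,8.600]
diag = √(24.4²+24.4²+22.9²) = √1715.13 = 41.414


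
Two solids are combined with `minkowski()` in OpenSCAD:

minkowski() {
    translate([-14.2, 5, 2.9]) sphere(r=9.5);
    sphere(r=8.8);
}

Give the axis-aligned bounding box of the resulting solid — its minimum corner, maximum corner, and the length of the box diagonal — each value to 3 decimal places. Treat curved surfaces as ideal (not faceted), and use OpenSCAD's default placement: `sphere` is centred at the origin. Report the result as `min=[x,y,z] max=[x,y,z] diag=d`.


min=[-32.500,-13.300,-15.400] max=[4.100,23.300,21.200] diag=63.393

A = translate([-14.2, 5, 2.9]) sphere(r=9.5) → bbox [-23.7,-4.5,-6.6] .. [-4.7,14.5,12.4]
B = sphere(r=8.8) → bbox [-8.8,-8.8,-8.8] .. [8.8,8.8,8.8]
lo = A.lo+B.lo = [-23.7-8.8, -4.5-8.8, -6.6-8.8] = [-32.500,-13.300,-15.400]
hi = A.hi+B.hi = [-4.7+8.8, 14.5+8.8, 12.4+8.8] = [4.100,23.300,21.200]
diag = √(36.6²+36.6²+36.6²) = √4018.68 = 63.393


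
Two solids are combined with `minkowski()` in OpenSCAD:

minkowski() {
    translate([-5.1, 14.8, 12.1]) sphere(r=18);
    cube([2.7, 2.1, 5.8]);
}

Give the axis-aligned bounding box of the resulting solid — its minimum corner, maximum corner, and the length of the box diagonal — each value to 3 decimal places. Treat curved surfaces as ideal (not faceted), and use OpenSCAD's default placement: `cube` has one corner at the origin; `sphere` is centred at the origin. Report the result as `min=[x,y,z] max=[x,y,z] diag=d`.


min=[-23.100,-3.200,-5.900] max=[15.600,34.900,35.900] diag=68.531

A = translate([-5.1, 14.8, 12.1]) sphere(r=18) → bbox [-23.1,-3.2,-5.9] .. [12.9,32.8,30.1]
B = cube([2.7, 2.1, 5.8]) → bbox [0,0,0] .. [2.7,2.1,5.8]
lo = A.lo+B.lo = [-23.1+0, -3.2+0, -5.9+0] = [-23.100,-3.200,-5.900]
hi = A.hi+B.hi = [12.9+2.7, 32.8+2.1, 30.1+5.8] = [15.600,34.900,35.900]
diag = √(38.7²+38.1²+41.8²) = √4696.54 = 68.531


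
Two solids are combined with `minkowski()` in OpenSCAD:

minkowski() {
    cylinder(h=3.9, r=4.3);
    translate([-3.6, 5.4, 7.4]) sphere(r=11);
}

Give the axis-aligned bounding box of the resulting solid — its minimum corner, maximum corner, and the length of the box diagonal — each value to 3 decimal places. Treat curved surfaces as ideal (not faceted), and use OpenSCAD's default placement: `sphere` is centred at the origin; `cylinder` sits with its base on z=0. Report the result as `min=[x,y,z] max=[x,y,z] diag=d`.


A = translate([-3.6, 5.4, 7.4]) sphere(r=11) → bbox [-14.6,-5.6,-3.6] .. [7.4,16.4,18.4]
B = cylinder(h=3.9, r=4.3) → bbox [-4.3,-4.3,0] .. [4.3,4.3,3.9]
lo = A.lo+B.lo = [-14.6-4.3, -5.6-4.3, -3.6+0] = [-18.900,-9.900,-3.600]
hi = A.hi+B.hi = [7.4+4.3, 16.4+4.3, 18.4+3.9] = [11.700,20.700,22.300]
diag = √(30.6²+30.6²+25.9²) = √2543.53 = 50.433

min=[-18.900,-9.900,-3.600] max=[11.700,20.700,22.300] diag=50.433


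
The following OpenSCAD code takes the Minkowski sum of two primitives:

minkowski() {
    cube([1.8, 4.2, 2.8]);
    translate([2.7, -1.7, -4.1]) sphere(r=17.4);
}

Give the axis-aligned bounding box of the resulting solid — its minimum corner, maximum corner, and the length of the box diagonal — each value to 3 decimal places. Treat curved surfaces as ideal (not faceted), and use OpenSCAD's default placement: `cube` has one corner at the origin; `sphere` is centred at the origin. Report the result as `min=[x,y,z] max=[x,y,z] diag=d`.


A = translate([2.7, -1.7, -4.1]) sphere(r=17.4) → bbox [-14.7,-19.1,-21.5] .. [20.1,15.7,13.3]
B = cube([1.8, 4.2, 2.8]) → bbox [0,0,0] .. [1.8,4.2,2.8]
lo = A.lo+B.lo = [-14.7+0, -19.1+0, -21.5+0] = [-14.700,-19.100,-21.500]
hi = A.hi+B.hi = [20.1+1.8, 15.7+4.2, 13.3+2.8] = [21.900,19.900,16.100]
diag = √(36.6²+39²+37.6²) = √4274.32 = 65.378

min=[-14.700,-19.100,-21.500] max=[21.900,19.900,16.100] diag=65.378


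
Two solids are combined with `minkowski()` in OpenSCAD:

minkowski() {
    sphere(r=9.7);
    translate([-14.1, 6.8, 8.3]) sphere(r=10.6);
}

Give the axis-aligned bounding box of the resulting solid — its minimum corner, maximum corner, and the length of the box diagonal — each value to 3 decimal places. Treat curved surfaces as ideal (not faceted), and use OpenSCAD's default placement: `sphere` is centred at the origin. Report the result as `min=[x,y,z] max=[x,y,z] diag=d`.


min=[-34.400,-13.500,-12.000] max=[6.200,27.100,28.600] diag=70.321

A = translate([-14.1, 6.8, 8.3]) sphere(r=10.6) → bbox [-24.7,-3.8,-2.3] .. [-3.5,17.4,18.9]
B = sphere(r=9.7) → bbox [-9.7,-9.7,-9.7] .. [9.7,9.7,9.7]
lo = A.lo+B.lo = [-24.7-9.7, -3.8-9.7, -2.3-9.7] = [-34.400,-13.500,-12.000]
hi = A.hi+B.hi = [-3.5+9.7, 17.4+9.7, 18.9+9.7] = [6.200,27.100,28.600]
diag = √(40.6²+40.6²+40.6²) = √4945.08 = 70.321


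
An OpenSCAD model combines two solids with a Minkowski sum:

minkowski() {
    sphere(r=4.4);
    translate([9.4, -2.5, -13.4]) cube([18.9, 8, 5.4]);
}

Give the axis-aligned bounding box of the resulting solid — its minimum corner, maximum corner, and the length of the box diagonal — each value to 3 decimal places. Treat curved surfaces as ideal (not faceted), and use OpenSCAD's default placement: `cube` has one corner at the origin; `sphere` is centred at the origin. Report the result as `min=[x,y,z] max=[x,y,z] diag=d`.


A = translate([9.4, -2.5, -13.4]) cube([18.9, 8, 5.4]) → bbox [9.4,-2.5,-13.4] .. [28.3,5.5,-8]
B = sphere(r=4.4) → bbox [-4.4,-4.4,-4.4] .. [4.4,4.4,4.4]
lo = A.lo+B.lo = [9.4-4.4, -2.5-4.4, -13.4-4.4] = [5.000,-6.900,-17.800]
hi = A.hi+B.hi = [28.3+4.4, 5.5+4.4, -8+4.4] = [32.700,9.900,-3.600]
diag = √(27.7²+16.8²+14.2²) = √1251.17 = 35.372

min=[5.000,-6.900,-17.800] max=[32.700,9.900,-3.600] diag=35.372


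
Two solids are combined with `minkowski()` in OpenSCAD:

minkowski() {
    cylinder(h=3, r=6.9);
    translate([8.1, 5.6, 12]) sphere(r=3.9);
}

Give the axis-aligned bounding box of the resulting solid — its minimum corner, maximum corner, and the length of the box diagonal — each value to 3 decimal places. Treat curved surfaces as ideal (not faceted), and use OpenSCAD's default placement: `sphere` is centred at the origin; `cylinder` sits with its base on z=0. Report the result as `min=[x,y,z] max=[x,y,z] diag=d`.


A = translate([8.1, 5.6, 12]) sphere(r=3.9) → bbox [4.2,1.7,8.1] .. [12,9.5,15.9]
B = cylinder(h=3, r=6.9) → bbox [-6.9,-6.9,0] .. [6.9,6.9,3]
lo = A.lo+B.lo = [4.2-6.9, 1.7-6.9, 8.1+0] = [-2.700,-5.200,8.100]
hi = A.hi+B.hi = [12+6.9, 9.5+6.9, 15.9+3] = [18.900,16.400,18.900]
diag = √(21.6²+21.6²+10.8²) = √1049.76 = 32.400

min=[-2.700,-5.200,8.100] max=[18.900,16.400,18.900] diag=32.400


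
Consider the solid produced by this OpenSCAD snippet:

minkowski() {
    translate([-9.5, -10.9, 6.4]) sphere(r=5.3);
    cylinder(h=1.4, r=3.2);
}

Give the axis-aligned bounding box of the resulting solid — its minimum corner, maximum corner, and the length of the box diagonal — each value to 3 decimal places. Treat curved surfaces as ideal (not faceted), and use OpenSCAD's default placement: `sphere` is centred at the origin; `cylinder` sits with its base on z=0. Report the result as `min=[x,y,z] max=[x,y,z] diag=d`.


min=[-18.000,-19.400,1.100] max=[-1.000,-2.400,13.100] diag=26.870

A = translate([-9.5, -10.9, 6.4]) sphere(r=5.3) → bbox [-14.8,-16.2,1.1] .. [-4.2,-5.6,11.7]
B = cylinder(h=1.4, r=3.2) → bbox [-3.2,-3.2,0] .. [3.2,3.2,1.4]
lo = A.lo+B.lo = [-14.8-3.2, -16.2-3.2, 1.1+0] = [-18.000,-19.400,1.100]
hi = A.hi+B.hi = [-4.2+3.2, -5.6+3.2, 11.7+1.4] = [-1.000,-2.400,13.100]
diag = √(17²+17²+12²) = √722 = 26.870


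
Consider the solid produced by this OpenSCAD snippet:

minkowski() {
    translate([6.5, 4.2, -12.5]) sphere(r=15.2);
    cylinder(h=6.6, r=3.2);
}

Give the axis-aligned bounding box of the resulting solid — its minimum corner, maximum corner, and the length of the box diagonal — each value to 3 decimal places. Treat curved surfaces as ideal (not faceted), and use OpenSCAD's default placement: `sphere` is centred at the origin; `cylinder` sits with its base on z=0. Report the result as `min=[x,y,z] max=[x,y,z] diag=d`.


min=[-11.900,-14.200,-27.700] max=[24.900,22.600,9.300] diag=63.855

A = translate([6.5, 4.2, -12.5]) sphere(r=15.2) → bbox [-8.7,-11,-27.7] .. [21.7,19.4,2.7]
B = cylinder(h=6.6, r=3.2) → bbox [-3.2,-3.2,0] .. [3.2,3.2,6.6]
lo = A.lo+B.lo = [-8.7-3.2, -11-3.2, -27.7+0] = [-11.900,-14.200,-27.700]
hi = A.hi+B.hi = [21.7+3.2, 19.4+3.2, 2.7+6.6] = [24.900,22.600,9.300]
diag = √(36.8²+36.8²+37²) = √4077.48 = 63.855


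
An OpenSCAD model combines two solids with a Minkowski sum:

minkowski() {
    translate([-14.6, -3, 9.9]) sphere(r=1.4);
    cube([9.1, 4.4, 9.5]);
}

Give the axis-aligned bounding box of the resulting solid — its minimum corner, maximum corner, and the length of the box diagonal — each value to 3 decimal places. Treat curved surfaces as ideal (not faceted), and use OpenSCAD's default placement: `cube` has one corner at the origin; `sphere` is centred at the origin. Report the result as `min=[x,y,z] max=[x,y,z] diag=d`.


min=[-16.000,-4.400,8.500] max=[-4.100,2.800,20.800] diag=18.567

A = translate([-14.6, -3, 9.9]) sphere(r=1.4) → bbox [-16,-4.4,8.5] .. [-13.2,-1.6,11.3]
B = cube([9.1, 4.4, 9.5]) → bbox [0,0,0] .. [9.1,4.4,9.5]
lo = A.lo+B.lo = [-16+0, -4.4+0, 8.5+0] = [-16.000,-4.400,8.500]
hi = A.hi+B.hi = [-13.2+9.1, -1.6+4.4, 11.3+9.5] = [-4.100,2.800,20.800]
diag = √(11.9²+7.2²+12.3²) = √344.74 = 18.567


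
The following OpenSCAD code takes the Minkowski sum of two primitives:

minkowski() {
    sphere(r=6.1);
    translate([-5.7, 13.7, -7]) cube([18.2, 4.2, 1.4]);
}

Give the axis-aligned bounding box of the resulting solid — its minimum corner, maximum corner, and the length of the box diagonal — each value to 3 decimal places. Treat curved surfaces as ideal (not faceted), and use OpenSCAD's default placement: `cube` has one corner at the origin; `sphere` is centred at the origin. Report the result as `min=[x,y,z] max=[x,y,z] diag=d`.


min=[-11.800,7.600,-13.100] max=[18.600,24.000,0.500] diag=37.122

A = translate([-5.7, 13.7, -7]) cube([18.2, 4.2, 1.4]) → bbox [-5.7,13.7,-7] .. [12.5,17.9,-5.6]
B = sphere(r=6.1) → bbox [-6.1,-6.1,-6.1] .. [6.1,6.1,6.1]
lo = A.lo+B.lo = [-5.7-6.1, 13.7-6.1, -7-6.1] = [-11.800,7.600,-13.100]
hi = A.hi+B.hi = [12.5+6.1, 17.9+6.1, -5.6+6.1] = [18.600,24.000,0.500]
diag = √(30.4²+16.4²+13.6²) = √1378.08 = 37.122


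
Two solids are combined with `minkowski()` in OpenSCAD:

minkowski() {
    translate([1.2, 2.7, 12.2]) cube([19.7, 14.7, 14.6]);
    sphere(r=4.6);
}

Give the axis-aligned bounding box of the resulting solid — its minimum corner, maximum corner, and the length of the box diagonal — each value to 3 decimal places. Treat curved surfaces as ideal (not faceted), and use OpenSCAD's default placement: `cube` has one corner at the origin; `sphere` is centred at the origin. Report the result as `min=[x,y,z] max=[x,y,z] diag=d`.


min=[-3.400,-1.900,7.600] max=[25.500,22.000,31.400] diag=44.417

A = translate([1.2, 2.7, 12.2]) cube([19.7, 14.7, 14.6]) → bbox [1.2,2.7,12.2] .. [20.9,17.4,26.8]
B = sphere(r=4.6) → bbox [-4.6,-4.6,-4.6] .. [4.6,4.6,4.6]
lo = A.lo+B.lo = [1.2-4.6, 2.7-4.6, 12.2-4.6] = [-3.400,-1.900,7.600]
hi = A.hi+B.hi = [20.9+4.6, 17.4+4.6, 26.8+4.6] = [25.500,22.000,31.400]
diag = √(28.9²+23.9²+23.8²) = √1972.86 = 44.417


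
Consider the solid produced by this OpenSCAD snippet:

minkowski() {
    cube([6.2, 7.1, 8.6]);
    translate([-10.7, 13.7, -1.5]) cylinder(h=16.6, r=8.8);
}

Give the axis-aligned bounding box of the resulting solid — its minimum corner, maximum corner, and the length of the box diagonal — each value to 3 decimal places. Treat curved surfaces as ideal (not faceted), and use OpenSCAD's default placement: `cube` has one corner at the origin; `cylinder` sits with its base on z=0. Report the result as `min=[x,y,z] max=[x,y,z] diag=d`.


min=[-19.500,4.900,-1.500] max=[4.300,29.600,23.700] diag=42.563

A = translate([-10.7, 13.7, -1.5]) cylinder(h=16.6, r=8.8) → bbox [-19.5,4.9,-1.5] .. [-1.9,22.5,15.1]
B = cube([6.2, 7.1, 8.6]) → bbox [0,0,0] .. [6.2,7.1,8.6]
lo = A.lo+B.lo = [-19.5+0, 4.9+0, -1.5+0] = [-19.500,4.900,-1.500]
hi = A.hi+B.hi = [-1.9+6.2, 22.5+7.1, 15.1+8.6] = [4.300,29.600,23.700]
diag = √(23.8²+24.7²+25.2²) = √1811.57 = 42.563


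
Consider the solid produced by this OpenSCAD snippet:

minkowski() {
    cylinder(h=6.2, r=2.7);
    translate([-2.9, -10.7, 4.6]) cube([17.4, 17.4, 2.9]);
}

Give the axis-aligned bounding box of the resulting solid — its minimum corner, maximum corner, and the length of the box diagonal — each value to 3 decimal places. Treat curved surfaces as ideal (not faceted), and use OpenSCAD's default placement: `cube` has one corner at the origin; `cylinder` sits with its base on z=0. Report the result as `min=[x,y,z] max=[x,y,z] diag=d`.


A = translate([-2.9, -10.7, 4.6]) cube([17.4, 17.4, 2.9]) → bbox [-2.9,-10.7,4.6] .. [14.5,6.7,7.5]
B = cylinder(h=6.2, r=2.7) → bbox [-2.7,-2.7,0] .. [2.7,2.7,6.2]
lo = A.lo+B.lo = [-2.9-2.7, -10.7-2.7, 4.6+0] = [-5.600,-13.400,4.600]
hi = A.hi+B.hi = [14.5+2.7, 6.7+2.7, 7.5+6.2] = [17.200,9.400,13.700]
diag = √(22.8²+22.8²+9.1²) = √1122.49 = 33.504

min=[-5.600,-13.400,4.600] max=[17.200,9.400,13.700] diag=33.504


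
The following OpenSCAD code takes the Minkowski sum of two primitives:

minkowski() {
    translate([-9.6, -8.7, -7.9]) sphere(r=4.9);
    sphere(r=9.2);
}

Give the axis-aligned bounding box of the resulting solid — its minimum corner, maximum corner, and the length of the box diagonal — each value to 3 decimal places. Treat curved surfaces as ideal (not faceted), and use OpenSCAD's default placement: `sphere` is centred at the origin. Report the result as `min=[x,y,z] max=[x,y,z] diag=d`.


A = translate([-9.6, -8.7, -7.9]) sphere(r=4.9) → bbox [-14.5,-13.6,-12.8] .. [-4.7,-3.8,-3]
B = sphere(r=9.2) → bbox [-9.2,-9.2,-9.2] .. [9.2,9.2,9.2]
lo = A.lo+B.lo = [-14.5-9.2, -13.6-9.2, -12.8-9.2] = [-23.700,-22.800,-22.000]
hi = A.hi+B.hi = [-4.7+9.2, -3.8+9.2, -3+9.2] = [4.500,5.400,6.200]
diag = √(28.2²+28.2²+28.2²) = √2385.72 = 48.844

min=[-23.700,-22.800,-22.000] max=[4.500,5.400,6.200] diag=48.844


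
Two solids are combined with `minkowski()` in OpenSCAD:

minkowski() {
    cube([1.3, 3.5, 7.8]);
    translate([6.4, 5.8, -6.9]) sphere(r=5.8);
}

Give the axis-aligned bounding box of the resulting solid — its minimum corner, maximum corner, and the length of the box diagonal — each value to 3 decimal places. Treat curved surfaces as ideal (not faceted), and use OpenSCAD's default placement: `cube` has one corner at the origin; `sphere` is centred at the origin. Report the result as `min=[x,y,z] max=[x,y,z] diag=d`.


min=[0.600,0.000,-12.700] max=[13.500,15.100,6.700] diag=27.763

A = translate([6.4, 5.8, -6.9]) sphere(r=5.8) → bbox [0.6,0,-12.7] .. [12.2,11.6,-1.1]
B = cube([1.3, 3.5, 7.8]) → bbox [0,0,0] .. [1.3,3.5,7.8]
lo = A.lo+B.lo = [0.6+0, 0+0, -12.7+0] = [0.600,0.000,-12.700]
hi = A.hi+B.hi = [12.2+1.3, 11.6+3.5, -1.1+7.8] = [13.500,15.100,6.700]
diag = √(12.9²+15.1²+19.4²) = √770.78 = 27.763


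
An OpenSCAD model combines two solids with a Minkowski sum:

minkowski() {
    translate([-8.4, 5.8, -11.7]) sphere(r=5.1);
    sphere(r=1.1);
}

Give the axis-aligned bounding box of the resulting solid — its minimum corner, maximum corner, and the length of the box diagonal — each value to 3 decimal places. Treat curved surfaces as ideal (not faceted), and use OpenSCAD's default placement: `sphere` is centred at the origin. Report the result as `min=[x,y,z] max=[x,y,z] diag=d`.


A = translate([-8.4, 5.8, -11.7]) sphere(r=5.1) → bbox [-13.5,0.7,-16.8] .. [-3.3,10.9,-6.6]
B = sphere(r=1.1) → bbox [-1.1,-1.1,-1.1] .. [1.1,1.1,1.1]
lo = A.lo+B.lo = [-13.5-1.1, 0.7-1.1, -16.8-1.1] = [-14.600,-0.400,-17.900]
hi = A.hi+B.hi = [-3.3+1.1, 10.9+1.1, -6.6+1.1] = [-2.200,12.000,-5.500]
diag = √(12.4²+12.4²+12.4²) = √461.28 = 21.477

min=[-14.600,-0.400,-17.900] max=[-2.200,12.000,-5.500] diag=21.477


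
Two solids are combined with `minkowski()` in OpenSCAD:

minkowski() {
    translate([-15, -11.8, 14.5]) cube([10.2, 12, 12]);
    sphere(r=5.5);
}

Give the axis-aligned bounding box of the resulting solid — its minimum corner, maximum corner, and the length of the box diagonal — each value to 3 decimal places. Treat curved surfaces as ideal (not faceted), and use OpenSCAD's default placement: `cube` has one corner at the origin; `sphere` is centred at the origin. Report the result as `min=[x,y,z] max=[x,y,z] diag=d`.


min=[-20.500,-17.300,9.000] max=[0.700,5.700,32.000] diag=38.826

A = translate([-15, -11.8, 14.5]) cube([10.2, 12, 12]) → bbox [-15,-11.8,14.5] .. [-4.8,0.2,26.5]
B = sphere(r=5.5) → bbox [-5.5,-5.5,-5.5] .. [5.5,5.5,5.5]
lo = A.lo+B.lo = [-15-5.5, -11.8-5.5, 14.5-5.5] = [-20.500,-17.300,9.000]
hi = A.hi+B.hi = [-4.8+5.5, 0.2+5.5, 26.5+5.5] = [0.700,5.700,32.000]
diag = √(21.2²+23²+23²) = √1507.44 = 38.826


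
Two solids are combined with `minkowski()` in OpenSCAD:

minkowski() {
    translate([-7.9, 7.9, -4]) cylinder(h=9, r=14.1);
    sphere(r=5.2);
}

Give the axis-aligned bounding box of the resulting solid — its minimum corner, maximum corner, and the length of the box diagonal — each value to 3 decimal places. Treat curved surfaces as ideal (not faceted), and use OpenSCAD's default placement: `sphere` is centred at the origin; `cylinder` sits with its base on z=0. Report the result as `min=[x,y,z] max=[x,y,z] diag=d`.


min=[-27.200,-11.400,-9.200] max=[11.400,27.200,10.200] diag=57.933

A = translate([-7.9, 7.9, -4]) cylinder(h=9, r=14.1) → bbox [-22,-6.2,-4] .. [6.2,22,5]
B = sphere(r=5.2) → bbox [-5.2,-5.2,-5.2] .. [5.2,5.2,5.2]
lo = A.lo+B.lo = [-22-5.2, -6.2-5.2, -4-5.2] = [-27.200,-11.400,-9.200]
hi = A.hi+B.hi = [6.2+5.2, 22+5.2, 5+5.2] = [11.400,27.200,10.200]
diag = √(38.6²+38.6²+19.4²) = √3356.28 = 57.933


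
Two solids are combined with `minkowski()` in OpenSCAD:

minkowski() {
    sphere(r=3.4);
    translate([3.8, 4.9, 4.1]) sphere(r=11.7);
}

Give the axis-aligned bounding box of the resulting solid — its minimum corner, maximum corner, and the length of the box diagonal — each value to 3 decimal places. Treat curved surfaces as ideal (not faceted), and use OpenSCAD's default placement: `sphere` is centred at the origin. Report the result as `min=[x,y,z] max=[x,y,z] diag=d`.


min=[-11.300,-10.200,-11.000] max=[18.900,20.000,19.200] diag=52.308

A = translate([3.8, 4.9, 4.1]) sphere(r=11.7) → bbox [-7.9,-6.8,-7.6] .. [15.5,16.6,15.8]
B = sphere(r=3.4) → bbox [-3.4,-3.4,-3.4] .. [3.4,3.4,3.4]
lo = A.lo+B.lo = [-7.9-3.4, -6.8-3.4, -7.6-3.4] = [-11.300,-10.200,-11.000]
hi = A.hi+B.hi = [15.5+3.4, 16.6+3.4, 15.8+3.4] = [18.900,20.000,19.200]
diag = √(30.2²+30.2²+30.2²) = √2736.12 = 52.308


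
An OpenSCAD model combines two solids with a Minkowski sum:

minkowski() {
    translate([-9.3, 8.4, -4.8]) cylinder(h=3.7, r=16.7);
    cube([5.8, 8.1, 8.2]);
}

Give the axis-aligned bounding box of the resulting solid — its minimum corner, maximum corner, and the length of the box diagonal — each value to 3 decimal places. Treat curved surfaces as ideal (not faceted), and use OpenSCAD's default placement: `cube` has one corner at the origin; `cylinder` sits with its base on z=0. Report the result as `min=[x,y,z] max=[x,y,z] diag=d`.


A = translate([-9.3, 8.4, -4.8]) cylinder(h=3.7, r=16.7) → bbox [-26,-8.3,-4.8] .. [7.4,25.1,-1.1]
B = cube([5.8, 8.1, 8.2]) → bbox [0,0,0] .. [5.8,8.1,8.2]
lo = A.lo+B.lo = [-26+0, -8.3+0, -4.8+0] = [-26.000,-8.300,-4.800]
hi = A.hi+B.hi = [7.4+5.8, 25.1+8.1, -1.1+8.2] = [13.200,33.200,7.100]
diag = √(39.2²+41.5²+11.9²) = √3400.5 = 58.314

min=[-26.000,-8.300,-4.800] max=[13.200,33.200,7.100] diag=58.314


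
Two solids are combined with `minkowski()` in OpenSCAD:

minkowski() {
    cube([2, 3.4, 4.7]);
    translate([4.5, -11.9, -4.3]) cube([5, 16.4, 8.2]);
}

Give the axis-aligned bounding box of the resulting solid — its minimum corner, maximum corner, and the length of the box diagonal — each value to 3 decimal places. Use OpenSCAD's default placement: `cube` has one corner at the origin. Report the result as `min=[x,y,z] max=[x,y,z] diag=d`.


min=[4.500,-11.900,-4.300] max=[11.500,7.900,8.600] diag=24.647

A = translate([4.5, -11.9, -4.3]) cube([5, 16.4, 8.2]) → bbox [4.5,-11.9,-4.3] .. [9.5,4.5,3.9]
B = cube([2, 3.4, 4.7]) → bbox [0,0,0] .. [2,3.4,4.7]
lo = A.lo+B.lo = [4.5+0, -11.9+0, -4.3+0] = [4.500,-11.900,-4.300]
hi = A.hi+B.hi = [9.5+2, 4.5+3.4, 3.9+4.7] = [11.500,7.900,8.600]
diag = √(7²+19.8²+12.9²) = √607.45 = 24.647


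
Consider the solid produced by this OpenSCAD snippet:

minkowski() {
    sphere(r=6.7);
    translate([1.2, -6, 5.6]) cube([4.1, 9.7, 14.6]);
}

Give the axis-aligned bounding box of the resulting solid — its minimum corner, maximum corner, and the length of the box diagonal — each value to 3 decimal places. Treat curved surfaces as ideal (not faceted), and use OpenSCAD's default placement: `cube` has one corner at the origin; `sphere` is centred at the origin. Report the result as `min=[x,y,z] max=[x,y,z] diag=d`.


min=[-5.500,-12.700,-1.100] max=[12.000,10.400,26.900] diag=40.297

A = translate([1.2, -6, 5.6]) cube([4.1, 9.7, 14.6]) → bbox [1.2,-6,5.6] .. [5.3,3.7,20.2]
B = sphere(r=6.7) → bbox [-6.7,-6.7,-6.7] .. [6.7,6.7,6.7]
lo = A.lo+B.lo = [1.2-6.7, -6-6.7, 5.6-6.7] = [-5.500,-12.700,-1.100]
hi = A.hi+B.hi = [5.3+6.7, 3.7+6.7, 20.2+6.7] = [12.000,10.400,26.900]
diag = √(17.5²+23.1²+28²) = √1623.86 = 40.297


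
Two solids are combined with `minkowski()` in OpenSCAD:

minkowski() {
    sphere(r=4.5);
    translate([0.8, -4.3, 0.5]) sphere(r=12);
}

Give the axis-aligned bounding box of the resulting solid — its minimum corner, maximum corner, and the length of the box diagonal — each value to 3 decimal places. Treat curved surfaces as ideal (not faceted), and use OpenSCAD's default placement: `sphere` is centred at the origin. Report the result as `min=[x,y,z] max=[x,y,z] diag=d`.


A = translate([0.8, -4.3, 0.5]) sphere(r=12) → bbox [-11.2,-16.3,-11.5] .. [12.8,7.7,12.5]
B = sphere(r=4.5) → bbox [-4.5,-4.5,-4.5] .. [4.5,4.5,4.5]
lo = A.lo+B.lo = [-11.2-4.5, -16.3-4.5, -11.5-4.5] = [-15.700,-20.800,-16.000]
hi = A.hi+B.hi = [12.8+4.5, 7.7+4.5, 12.5+4.5] = [17.300,12.200,17.000]
diag = √(33²+33²+33²) = √3267 = 57.158

min=[-15.700,-20.800,-16.000] max=[17.300,12.200,17.000] diag=57.158


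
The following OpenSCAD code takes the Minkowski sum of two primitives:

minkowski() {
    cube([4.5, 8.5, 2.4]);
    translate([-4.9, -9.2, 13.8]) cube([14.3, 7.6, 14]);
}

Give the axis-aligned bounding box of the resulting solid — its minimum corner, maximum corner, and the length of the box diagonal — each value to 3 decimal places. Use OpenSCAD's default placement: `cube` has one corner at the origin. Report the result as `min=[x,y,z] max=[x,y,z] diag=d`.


min=[-4.900,-9.200,13.800] max=[13.900,6.900,30.200] diag=29.692

A = translate([-4.9, -9.2, 13.8]) cube([14.3, 7.6, 14]) → bbox [-4.9,-9.2,13.8] .. [9.4,-1.6,27.8]
B = cube([4.5, 8.5, 2.4]) → bbox [0,0,0] .. [4.5,8.5,2.4]
lo = A.lo+B.lo = [-4.9+0, -9.2+0, 13.8+0] = [-4.900,-9.200,13.800]
hi = A.hi+B.hi = [9.4+4.5, -1.6+8.5, 27.8+2.4] = [13.900,6.900,30.200]
diag = √(18.8²+16.1²+16.4²) = √881.61 = 29.692
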